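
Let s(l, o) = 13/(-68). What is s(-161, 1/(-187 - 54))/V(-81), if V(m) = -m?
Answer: -13/5508 ≈ -0.0023602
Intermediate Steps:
s(l, o) = -13/68 (s(l, o) = 13*(-1/68) = -13/68)
s(-161, 1/(-187 - 54))/V(-81) = -13/(68*((-1*(-81)))) = -13/68/81 = -13/68*1/81 = -13/5508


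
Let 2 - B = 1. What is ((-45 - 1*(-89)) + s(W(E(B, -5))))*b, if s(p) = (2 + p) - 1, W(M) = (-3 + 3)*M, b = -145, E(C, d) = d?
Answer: -6525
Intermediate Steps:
B = 1 (B = 2 - 1*1 = 2 - 1 = 1)
W(M) = 0 (W(M) = 0*M = 0)
s(p) = 1 + p
((-45 - 1*(-89)) + s(W(E(B, -5))))*b = ((-45 - 1*(-89)) + (1 + 0))*(-145) = ((-45 + 89) + 1)*(-145) = (44 + 1)*(-145) = 45*(-145) = -6525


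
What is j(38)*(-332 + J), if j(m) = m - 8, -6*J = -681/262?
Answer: -2606115/262 ≈ -9947.0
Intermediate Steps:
J = 227/524 (J = -(-227)/(2*262) = -⅙*(-681/262) = 227/524 ≈ 0.43321)
j(m) = -8 + m
j(38)*(-332 + J) = (-8 + 38)*(-332 + 227/524) = 30*(-173741/524) = -2606115/262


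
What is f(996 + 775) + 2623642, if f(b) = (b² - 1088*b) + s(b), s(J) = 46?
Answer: 3833281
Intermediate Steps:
f(b) = 46 + b² - 1088*b (f(b) = (b² - 1088*b) + 46 = 46 + b² - 1088*b)
f(996 + 775) + 2623642 = (46 + (996 + 775)² - 1088*(996 + 775)) + 2623642 = (46 + 1771² - 1088*1771) + 2623642 = (46 + 3136441 - 1926848) + 2623642 = 1209639 + 2623642 = 3833281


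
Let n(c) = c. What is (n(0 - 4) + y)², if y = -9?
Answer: 169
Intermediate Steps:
(n(0 - 4) + y)² = ((0 - 4) - 9)² = (-4 - 9)² = (-13)² = 169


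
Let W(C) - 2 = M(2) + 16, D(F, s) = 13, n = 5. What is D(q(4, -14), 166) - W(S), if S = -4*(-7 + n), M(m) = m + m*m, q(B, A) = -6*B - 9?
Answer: -11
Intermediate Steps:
q(B, A) = -9 - 6*B
M(m) = m + m**2
S = 8 (S = -4*(-7 + 5) = -4*(-2) = 8)
W(C) = 24 (W(C) = 2 + (2*(1 + 2) + 16) = 2 + (2*3 + 16) = 2 + (6 + 16) = 2 + 22 = 24)
D(q(4, -14), 166) - W(S) = 13 - 1*24 = 13 - 24 = -11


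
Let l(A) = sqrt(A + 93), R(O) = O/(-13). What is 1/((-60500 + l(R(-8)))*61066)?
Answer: -393250/1452859335091339 - sqrt(15821)/2905718670182678 ≈ -2.7072e-10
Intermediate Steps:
R(O) = -O/13 (R(O) = O*(-1/13) = -O/13)
l(A) = sqrt(93 + A)
1/((-60500 + l(R(-8)))*61066) = 1/(-60500 + sqrt(93 - 1/13*(-8))*61066) = (1/61066)/(-60500 + sqrt(93 + 8/13)) = (1/61066)/(-60500 + sqrt(1217/13)) = (1/61066)/(-60500 + sqrt(15821)/13) = 1/(61066*(-60500 + sqrt(15821)/13))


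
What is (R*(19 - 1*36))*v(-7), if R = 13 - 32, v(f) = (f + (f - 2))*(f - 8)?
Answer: 77520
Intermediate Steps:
v(f) = (-8 + f)*(-2 + 2*f) (v(f) = (f + (-2 + f))*(-8 + f) = (-2 + 2*f)*(-8 + f) = (-8 + f)*(-2 + 2*f))
R = -19
(R*(19 - 1*36))*v(-7) = (-19*(19 - 1*36))*(16 - 18*(-7) + 2*(-7)²) = (-19*(19 - 36))*(16 + 126 + 2*49) = (-19*(-17))*(16 + 126 + 98) = 323*240 = 77520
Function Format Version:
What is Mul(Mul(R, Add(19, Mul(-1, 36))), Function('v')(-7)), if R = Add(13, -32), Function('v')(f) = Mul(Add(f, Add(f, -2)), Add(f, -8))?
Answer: 77520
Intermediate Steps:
Function('v')(f) = Mul(Add(-8, f), Add(-2, Mul(2, f))) (Function('v')(f) = Mul(Add(f, Add(-2, f)), Add(-8, f)) = Mul(Add(-2, Mul(2, f)), Add(-8, f)) = Mul(Add(-8, f), Add(-2, Mul(2, f))))
R = -19
Mul(Mul(R, Add(19, Mul(-1, 36))), Function('v')(-7)) = Mul(Mul(-19, Add(19, Mul(-1, 36))), Add(16, Mul(-18, -7), Mul(2, Pow(-7, 2)))) = Mul(Mul(-19, Add(19, -36)), Add(16, 126, Mul(2, 49))) = Mul(Mul(-19, -17), Add(16, 126, 98)) = Mul(323, 240) = 77520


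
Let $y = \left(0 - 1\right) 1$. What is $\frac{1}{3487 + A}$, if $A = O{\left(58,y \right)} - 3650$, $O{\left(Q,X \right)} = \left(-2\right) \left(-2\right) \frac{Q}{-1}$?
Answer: $- \frac{1}{395} \approx -0.0025316$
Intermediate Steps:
$y = -1$ ($y = \left(-1\right) 1 = -1$)
$O{\left(Q,X \right)} = - 4 Q$ ($O{\left(Q,X \right)} = 4 Q \left(-1\right) = 4 \left(- Q\right) = - 4 Q$)
$A = -3882$ ($A = \left(-4\right) 58 - 3650 = -232 - 3650 = -3882$)
$\frac{1}{3487 + A} = \frac{1}{3487 - 3882} = \frac{1}{-395} = - \frac{1}{395}$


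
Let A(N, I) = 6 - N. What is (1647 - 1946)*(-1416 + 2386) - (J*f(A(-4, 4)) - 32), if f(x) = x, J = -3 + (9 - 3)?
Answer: -290028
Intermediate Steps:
J = 3 (J = -3 + 6 = 3)
(1647 - 1946)*(-1416 + 2386) - (J*f(A(-4, 4)) - 32) = (1647 - 1946)*(-1416 + 2386) - (3*(6 - 1*(-4)) - 32) = -299*970 - (3*(6 + 4) - 32) = -290030 - (3*10 - 32) = -290030 - (30 - 32) = -290030 - 1*(-2) = -290030 + 2 = -290028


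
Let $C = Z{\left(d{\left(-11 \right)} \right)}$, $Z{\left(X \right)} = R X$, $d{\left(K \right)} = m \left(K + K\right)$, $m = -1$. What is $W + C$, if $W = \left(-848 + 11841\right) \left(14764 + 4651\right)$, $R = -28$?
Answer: $213428479$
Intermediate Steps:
$d{\left(K \right)} = - 2 K$ ($d{\left(K \right)} = - (K + K) = - 2 K$)
$Z{\left(X \right)} = - 28 X$
$W = 213429095$ ($W = 10993 \cdot 19415 = 213429095$)
$C = -616$ ($C = - 28 \left(\left(-2\right) \left(-11\right)\right) = \left(-28\right) 22 = -616$)
$W + C = 213429095 - 616 = 213428479$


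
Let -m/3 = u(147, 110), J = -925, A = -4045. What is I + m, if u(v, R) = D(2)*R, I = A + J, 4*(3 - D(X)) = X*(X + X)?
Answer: -5300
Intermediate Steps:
D(X) = 3 - X**2/2 (D(X) = 3 - X*(X + X)/4 = 3 - X*2*X/4 = 3 - X**2/2)
I = -4970 (I = -4045 - 925 = -4970)
u(v, R) = R (u(v, R) = (3 - 1/2*2**2)*R = (3 - 1/2*4)*R = (3 - 2)*R = 1*R = R)
m = -330 (m = -3*110 = -330)
I + m = -4970 - 330 = -5300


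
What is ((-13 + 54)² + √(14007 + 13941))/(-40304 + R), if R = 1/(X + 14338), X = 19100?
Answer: -56209278/1347685151 - 66876*√6987/1347685151 ≈ -0.045856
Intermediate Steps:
R = 1/33438 (R = 1/(19100 + 14338) = 1/33438 ≈ 2.9906e-5)
((-13 + 54)² + √(14007 + 13941))/(-40304 + R) = ((-13 + 54)² + √(14007 + 13941))/(-40304 + 1/33438) = (41² + √27948)/(-1347685151/33438) = (1681 + 2*√6987)*(-33438/1347685151) = -56209278/1347685151 - 66876*√6987/1347685151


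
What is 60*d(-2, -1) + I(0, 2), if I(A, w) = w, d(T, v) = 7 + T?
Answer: 302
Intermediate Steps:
60*d(-2, -1) + I(0, 2) = 60*(7 - 2) + 2 = 60*5 + 2 = 300 + 2 = 302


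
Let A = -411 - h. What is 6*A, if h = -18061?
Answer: 105900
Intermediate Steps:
A = 17650 (A = -411 - 1*(-18061) = -411 + 18061 = 17650)
6*A = 6*17650 = 105900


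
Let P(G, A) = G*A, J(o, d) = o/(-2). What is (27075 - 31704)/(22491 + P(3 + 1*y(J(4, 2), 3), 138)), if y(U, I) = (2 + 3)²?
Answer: -1543/8785 ≈ -0.17564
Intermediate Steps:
J(o, d) = -o/2 (J(o, d) = o*(-½) = -o/2)
y(U, I) = 25 (y(U, I) = 5² = 25)
P(G, A) = A*G
(27075 - 31704)/(22491 + P(3 + 1*y(J(4, 2), 3), 138)) = (27075 - 31704)/(22491 + 138*(3 + 1*25)) = -4629/(22491 + 138*(3 + 25)) = -4629/(22491 + 138*28) = -4629/(22491 + 3864) = -4629/26355 = -4629*1/26355 = -1543/8785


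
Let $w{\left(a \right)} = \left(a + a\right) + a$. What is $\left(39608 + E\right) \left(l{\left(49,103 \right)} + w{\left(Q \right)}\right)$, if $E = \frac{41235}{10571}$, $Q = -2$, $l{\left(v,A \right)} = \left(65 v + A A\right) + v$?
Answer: $\frac{5794069445311}{10571} \approx 5.4811 \cdot 10^{8}$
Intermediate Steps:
$l{\left(v,A \right)} = A^{2} + 66 v$ ($l{\left(v,A \right)} = \left(65 v + A^{2}\right) + v = \left(A^{2} + 65 v\right) + v = A^{2} + 66 v$)
$E = \frac{41235}{10571}$ ($E = 41235 \cdot \frac{1}{10571} = \frac{41235}{10571} \approx 3.9008$)
$w{\left(a \right)} = 3 a$ ($w{\left(a \right)} = 2 a + a = 3 a$)
$\left(39608 + E\right) \left(l{\left(49,103 \right)} + w{\left(Q \right)}\right) = \left(39608 + \frac{41235}{10571}\right) \left(\left(103^{2} + 66 \cdot 49\right) + 3 \left(-2\right)\right) = \frac{418737403 \left(\left(10609 + 3234\right) - 6\right)}{10571} = \frac{418737403 \left(13843 - 6\right)}{10571} = \frac{418737403}{10571} \cdot 13837 = \frac{5794069445311}{10571}$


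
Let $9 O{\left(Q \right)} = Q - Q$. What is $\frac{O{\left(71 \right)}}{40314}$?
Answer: $0$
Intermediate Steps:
$O{\left(Q \right)} = 0$ ($O{\left(Q \right)} = \frac{Q - Q}{9} = \frac{1}{9} \cdot 0 = 0$)
$\frac{O{\left(71 \right)}}{40314} = \frac{0}{40314} = 0 \cdot \frac{1}{40314} = 0$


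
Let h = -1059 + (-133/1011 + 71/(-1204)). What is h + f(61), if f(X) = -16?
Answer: -1308769213/1217244 ≈ -1075.2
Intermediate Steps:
h = -1289293309/1217244 (h = -1059 + (-133*1/1011 + 71*(-1/1204)) = -1059 + (-133/1011 - 71/1204) = -1059 - 231913/1217244 = -1289293309/1217244 ≈ -1059.2)
h + f(61) = -1289293309/1217244 - 16 = -1308769213/1217244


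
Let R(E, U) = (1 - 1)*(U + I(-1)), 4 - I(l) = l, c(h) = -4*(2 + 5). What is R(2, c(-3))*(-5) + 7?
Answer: 7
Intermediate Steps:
c(h) = -28 (c(h) = -4*7 = -28)
I(l) = 4 - l
R(E, U) = 0 (R(E, U) = (1 - 1)*(U + (4 - 1*(-1))) = 0*(U + (4 + 1)) = 0*(U + 5) = 0*(5 + U) = 0)
R(2, c(-3))*(-5) + 7 = 0*(-5) + 7 = 0 + 7 = 7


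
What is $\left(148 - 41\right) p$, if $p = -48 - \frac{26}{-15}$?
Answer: $- \frac{74258}{15} \approx -4950.5$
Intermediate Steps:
$p = - \frac{694}{15}$ ($p = -48 - 26 \left(- \frac{1}{15}\right) = -48 - - \frac{26}{15} = -48 + \frac{26}{15} = - \frac{694}{15} \approx -46.267$)
$\left(148 - 41\right) p = \left(148 - 41\right) \left(- \frac{694}{15}\right) = 107 \left(- \frac{694}{15}\right) = - \frac{74258}{15}$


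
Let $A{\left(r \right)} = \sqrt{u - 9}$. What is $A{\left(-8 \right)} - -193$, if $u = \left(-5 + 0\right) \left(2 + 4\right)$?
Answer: $193 + i \sqrt{39} \approx 193.0 + 6.245 i$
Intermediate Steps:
$u = -30$ ($u = \left(-5\right) 6 = -30$)
$A{\left(r \right)} = i \sqrt{39}$ ($A{\left(r \right)} = \sqrt{-30 - 9} = \sqrt{-39} = i \sqrt{39}$)
$A{\left(-8 \right)} - -193 = i \sqrt{39} - -193 = i \sqrt{39} + 193 = 193 + i \sqrt{39}$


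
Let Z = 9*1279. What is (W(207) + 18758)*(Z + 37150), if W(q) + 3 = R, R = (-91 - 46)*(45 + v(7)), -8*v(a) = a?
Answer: 4947801819/8 ≈ 6.1848e+8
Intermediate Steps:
v(a) = -a/8
Z = 11511
R = -48361/8 (R = (-91 - 46)*(45 - ⅛*7) = -137*(45 - 7/8) = -137*353/8 = -48361/8 ≈ -6045.1)
W(q) = -48385/8 (W(q) = -3 - 48361/8 = -48385/8)
(W(207) + 18758)*(Z + 37150) = (-48385/8 + 18758)*(11511 + 37150) = (101679/8)*48661 = 4947801819/8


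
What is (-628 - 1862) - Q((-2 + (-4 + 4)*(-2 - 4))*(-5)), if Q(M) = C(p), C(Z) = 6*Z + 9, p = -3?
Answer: -2481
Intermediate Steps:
C(Z) = 9 + 6*Z
Q(M) = -9 (Q(M) = 9 + 6*(-3) = 9 - 18 = -9)
(-628 - 1862) - Q((-2 + (-4 + 4)*(-2 - 4))*(-5)) = (-628 - 1862) - 1*(-9) = -2490 + 9 = -2481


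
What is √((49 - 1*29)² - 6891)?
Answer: I*√6491 ≈ 80.567*I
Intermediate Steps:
√((49 - 1*29)² - 6891) = √((49 - 29)² - 6891) = √(20² - 6891) = √(400 - 6891) = √(-6491) = I*√6491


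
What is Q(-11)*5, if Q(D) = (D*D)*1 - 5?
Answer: 580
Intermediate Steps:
Q(D) = -5 + D² (Q(D) = D²*1 - 5 = D² - 5 = -5 + D²)
Q(-11)*5 = (-5 + (-11)²)*5 = (-5 + 121)*5 = 116*5 = 580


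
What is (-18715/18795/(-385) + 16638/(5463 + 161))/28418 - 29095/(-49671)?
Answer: 1121802061067850457/1914800491450927080 ≈ 0.58586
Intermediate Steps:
(-18715/18795/(-385) + 16638/(5463 + 161))/28418 - 29095/(-49671) = (-18715*1/18795*(-1/385) + 16638/5624)*(1/28418) - 29095*(-1/49671) = (-3743/3759*(-1/385) + 16638*(1/5624))*(1/28418) + 29095/49671 = (3743/1447215 + 8319/2812)*(1/28418) + 29095/49671 = (12049906901/4069568580)*(1/28418) + 29095/49671 = 12049906901/115648999906440 + 29095/49671 = 1121802061067850457/1914800491450927080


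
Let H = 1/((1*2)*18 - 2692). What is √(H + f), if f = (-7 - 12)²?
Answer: 3*√17684810/664 ≈ 19.000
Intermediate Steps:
f = 361 (f = (-19)² = 361)
H = -1/2656 (H = 1/(2*18 - 2692) = 1/(36 - 2692) = 1/(-2656) = -1/2656 ≈ -0.00037651)
√(H + f) = √(-1/2656 + 361) = √(958815/2656) = 3*√17684810/664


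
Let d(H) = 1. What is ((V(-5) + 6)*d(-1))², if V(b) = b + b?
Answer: 16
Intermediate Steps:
V(b) = 2*b
((V(-5) + 6)*d(-1))² = ((2*(-5) + 6)*1)² = ((-10 + 6)*1)² = (-4*1)² = (-4)² = 16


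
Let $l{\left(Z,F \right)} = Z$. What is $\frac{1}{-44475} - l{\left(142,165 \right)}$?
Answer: $- \frac{6315451}{44475} \approx -142.0$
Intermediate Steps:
$\frac{1}{-44475} - l{\left(142,165 \right)} = \frac{1}{-44475} - 142 = - \frac{1}{44475} - 142 = - \frac{6315451}{44475}$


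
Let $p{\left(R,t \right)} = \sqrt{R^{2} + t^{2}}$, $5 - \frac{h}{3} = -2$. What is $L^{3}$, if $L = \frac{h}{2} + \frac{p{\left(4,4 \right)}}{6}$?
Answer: $\frac{9485}{8} + \frac{11939 \sqrt{2}}{54} \approx 1498.3$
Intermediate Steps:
$h = 21$ ($h = 15 - -6 = 15 + 6 = 21$)
$L = \frac{21}{2} + \frac{2 \sqrt{2}}{3}$ ($L = \frac{21}{2} + \frac{\sqrt{4^{2} + 4^{2}}}{6} = 21 \cdot \frac{1}{2} + \sqrt{16 + 16} \cdot \frac{1}{6} = \frac{21}{2} + \sqrt{32} \cdot \frac{1}{6} = \frac{21}{2} + 4 \sqrt{2} \cdot \frac{1}{6} = \frac{21}{2} + \frac{2 \sqrt{2}}{3} \approx 11.443$)
$L^{3} = \left(\frac{21}{2} + \frac{2 \sqrt{2}}{3}\right)^{3}$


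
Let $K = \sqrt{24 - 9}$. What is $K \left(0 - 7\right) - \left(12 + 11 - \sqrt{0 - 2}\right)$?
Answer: $-23 - 7 \sqrt{15} + i \sqrt{2} \approx -50.111 + 1.4142 i$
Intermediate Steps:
$K = \sqrt{15} \approx 3.873$
$K \left(0 - 7\right) - \left(12 + 11 - \sqrt{0 - 2}\right) = \sqrt{15} \left(0 - 7\right) - \left(12 + 11 - \sqrt{0 - 2}\right) = \sqrt{15} \left(-7\right) + \left(\sqrt{-2} - \left(12 + 11\right)\right) = - 7 \sqrt{15} + \left(i \sqrt{2} - 23\right) = - 7 \sqrt{15} - \left(23 - i \sqrt{2}\right) = -23 - 7 \sqrt{15} + i \sqrt{2}$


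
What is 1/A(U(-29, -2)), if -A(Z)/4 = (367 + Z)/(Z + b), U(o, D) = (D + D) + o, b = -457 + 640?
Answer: -75/668 ≈ -0.11228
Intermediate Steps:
b = 183
U(o, D) = o + 2*D (U(o, D) = 2*D + o = o + 2*D)
A(Z) = -4*(367 + Z)/(183 + Z) (A(Z) = -4*(367 + Z)/(Z + 183) = -4*(367 + Z)/(183 + Z))
1/A(U(-29, -2)) = 1/(4*(-367 - (-29 + 2*(-2)))/(183 + (-29 + 2*(-2)))) = 1/(4*(-367 - (-29 - 4))/(183 + (-29 - 4))) = 1/(4*(-367 - 1*(-33))/(183 - 33)) = 1/(4*(-367 + 33)/150) = 1/(4*(1/150)*(-334)) = 1/(-668/75) = -75/668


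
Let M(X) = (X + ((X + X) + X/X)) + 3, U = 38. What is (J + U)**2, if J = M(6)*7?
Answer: 36864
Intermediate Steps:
M(X) = 4 + 3*X (M(X) = (X + (2*X + 1)) + 3 = (X + (1 + 2*X)) + 3 = (1 + 3*X) + 3 = 4 + 3*X)
J = 154 (J = (4 + 3*6)*7 = (4 + 18)*7 = 22*7 = 154)
(J + U)**2 = (154 + 38)**2 = 192**2 = 36864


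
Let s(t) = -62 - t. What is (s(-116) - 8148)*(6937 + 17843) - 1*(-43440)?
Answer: -200525880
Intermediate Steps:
(s(-116) - 8148)*(6937 + 17843) - 1*(-43440) = ((-62 - 1*(-116)) - 8148)*(6937 + 17843) - 1*(-43440) = ((-62 + 116) - 8148)*24780 + 43440 = (54 - 8148)*24780 + 43440 = -8094*24780 + 43440 = -200569320 + 43440 = -200525880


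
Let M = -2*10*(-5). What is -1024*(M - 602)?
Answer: 514048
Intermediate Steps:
M = 100 (M = -20*(-5) = 100)
-1024*(M - 602) = -1024*(100 - 602) = -1024*(-502) = 514048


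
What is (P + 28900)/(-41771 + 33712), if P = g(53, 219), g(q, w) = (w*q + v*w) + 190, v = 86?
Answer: -59531/8059 ≈ -7.3869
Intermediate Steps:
g(q, w) = 190 + 86*w + q*w (g(q, w) = (w*q + 86*w) + 190 = (q*w + 86*w) + 190 = (86*w + q*w) + 190 = 190 + 86*w + q*w)
P = 30631 (P = 190 + 86*219 + 53*219 = 190 + 18834 + 11607 = 30631)
(P + 28900)/(-41771 + 33712) = (30631 + 28900)/(-41771 + 33712) = 59531/(-8059) = 59531*(-1/8059) = -59531/8059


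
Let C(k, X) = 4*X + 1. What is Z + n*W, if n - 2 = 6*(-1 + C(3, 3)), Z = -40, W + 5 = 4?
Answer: -114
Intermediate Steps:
C(k, X) = 1 + 4*X
W = -1 (W = -5 + 4 = -1)
n = 74 (n = 2 + 6*(-1 + (1 + 4*3)) = 2 + 6*(-1 + (1 + 12)) = 2 + 6*(-1 + 13) = 2 + 6*12 = 2 + 72 = 74)
Z + n*W = -40 + 74*(-1) = -40 - 74 = -114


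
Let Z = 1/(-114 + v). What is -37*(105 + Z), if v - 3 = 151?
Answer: -155437/40 ≈ -3885.9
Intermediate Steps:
v = 154 (v = 3 + 151 = 154)
Z = 1/40 (Z = 1/(-114 + 154) = 1/40 ≈ 0.025000)
-37*(105 + Z) = -37*(105 + 1/40) = -37*4201/40 = -155437/40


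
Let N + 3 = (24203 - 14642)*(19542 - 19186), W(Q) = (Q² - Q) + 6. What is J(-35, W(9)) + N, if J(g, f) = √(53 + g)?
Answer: 3403713 + 3*√2 ≈ 3.4037e+6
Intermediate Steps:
W(Q) = 6 + Q² - Q
N = 3403713 (N = -3 + (24203 - 14642)*(19542 - 19186) = -3 + 9561*356 = -3 + 3403716 = 3403713)
J(-35, W(9)) + N = √(53 - 35) + 3403713 = √18 + 3403713 = 3*√2 + 3403713 = 3403713 + 3*√2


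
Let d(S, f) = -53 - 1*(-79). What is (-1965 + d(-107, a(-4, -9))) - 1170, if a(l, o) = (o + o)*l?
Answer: -3109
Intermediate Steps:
a(l, o) = 2*l*o (a(l, o) = (2*o)*l = 2*l*o)
d(S, f) = 26 (d(S, f) = -53 + 79 = 26)
(-1965 + d(-107, a(-4, -9))) - 1170 = (-1965 + 26) - 1170 = -1939 - 1170 = -3109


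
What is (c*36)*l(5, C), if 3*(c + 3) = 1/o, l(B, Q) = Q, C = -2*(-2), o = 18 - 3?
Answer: -2144/5 ≈ -428.80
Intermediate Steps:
o = 15
C = 4
c = -134/45 (c = -3 + (⅓)/15 = -3 + (⅓)*(1/15) = -3 + 1/45 = -134/45 ≈ -2.9778)
(c*36)*l(5, C) = -134/45*36*4 = -536/5*4 = -2144/5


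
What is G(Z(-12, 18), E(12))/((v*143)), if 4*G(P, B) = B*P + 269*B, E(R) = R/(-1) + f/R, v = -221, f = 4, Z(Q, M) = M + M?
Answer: 10675/379236 ≈ 0.028149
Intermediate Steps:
Z(Q, M) = 2*M
E(R) = -R + 4/R (E(R) = R/(-1) + 4/R = R*(-1) + 4/R = -R + 4/R)
G(P, B) = 269*B/4 + B*P/4 (G(P, B) = (B*P + 269*B)/4 = (269*B + B*P)/4 = 269*B/4 + B*P/4)
G(Z(-12, 18), E(12))/((v*143)) = ((-1*12 + 4/12)*(269 + 2*18)/4)/((-221*143)) = ((-12 + 4*(1/12))*(269 + 36)/4)/(-31603) = ((1/4)*(-12 + 1/3)*305)*(-1/31603) = ((1/4)*(-35/3)*305)*(-1/31603) = -10675/12*(-1/31603) = 10675/379236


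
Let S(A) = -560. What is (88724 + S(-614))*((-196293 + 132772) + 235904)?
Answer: 15197974812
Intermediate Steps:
(88724 + S(-614))*((-196293 + 132772) + 235904) = (88724 - 560)*((-196293 + 132772) + 235904) = 88164*(-63521 + 235904) = 88164*172383 = 15197974812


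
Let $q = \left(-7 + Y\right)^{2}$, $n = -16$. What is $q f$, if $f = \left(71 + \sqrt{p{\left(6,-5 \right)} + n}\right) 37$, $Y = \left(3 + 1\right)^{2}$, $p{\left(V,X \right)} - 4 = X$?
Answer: $212787 + 2997 i \sqrt{17} \approx 2.1279 \cdot 10^{5} + 12357.0 i$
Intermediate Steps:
$p{\left(V,X \right)} = 4 + X$
$Y = 16$ ($Y = 4^{2} = 16$)
$q = 81$ ($q = \left(-7 + 16\right)^{2} = 9^{2} = 81$)
$f = 2627 + 37 i \sqrt{17}$ ($f = \left(71 + \sqrt{\left(4 - 5\right) - 16}\right) 37 = \left(71 + \sqrt{-1 - 16}\right) 37 = \left(71 + \sqrt{-17}\right) 37 = \left(71 + i \sqrt{17}\right) 37 = 2627 + 37 i \sqrt{17} \approx 2627.0 + 152.55 i$)
$q f = 81 \left(2627 + 37 i \sqrt{17}\right) = 212787 + 2997 i \sqrt{17}$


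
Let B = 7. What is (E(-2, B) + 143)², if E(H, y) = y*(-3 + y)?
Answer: 29241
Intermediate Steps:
(E(-2, B) + 143)² = (7*(-3 + 7) + 143)² = (7*4 + 143)² = (28 + 143)² = 171² = 29241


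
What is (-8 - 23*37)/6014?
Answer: -859/6014 ≈ -0.14283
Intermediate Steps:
(-8 - 23*37)/6014 = (-8 - 851)*(1/6014) = -859*1/6014 = -859/6014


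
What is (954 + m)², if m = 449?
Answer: 1968409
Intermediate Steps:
(954 + m)² = (954 + 449)² = 1403² = 1968409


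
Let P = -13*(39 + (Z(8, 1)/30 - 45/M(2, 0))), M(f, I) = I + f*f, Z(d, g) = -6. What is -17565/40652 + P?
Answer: -36442697/101630 ≈ -358.58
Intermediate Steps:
M(f, I) = I + f²
P = -7163/20 (P = -13*(39 + (-6/30 - 45/(0 + 2²))) = -13*(39 + (-6*1/30 - 45/(0 + 4))) = -13*(39 + (-⅕ - 45/4)) = -13*(39 - 229/20) = -13*551/20 = -7163/20 ≈ -358.15)
-17565/40652 + P = -17565/40652 - 7163/20 = -36442697/101630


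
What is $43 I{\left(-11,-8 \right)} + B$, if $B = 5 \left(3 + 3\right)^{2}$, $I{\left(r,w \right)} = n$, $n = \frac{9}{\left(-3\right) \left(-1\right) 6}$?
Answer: $\frac{403}{2} \approx 201.5$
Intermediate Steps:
$n = \frac{1}{2}$ ($n = \frac{9}{3 \cdot 6} = \frac{9}{18} = 9 \cdot \frac{1}{18} = \frac{1}{2} \approx 0.5$)
$I{\left(r,w \right)} = \frac{1}{2}$
$B = 180$ ($B = 5 \cdot 6^{2} = 5 \cdot 36 = 180$)
$43 I{\left(-11,-8 \right)} + B = 43 \cdot \frac{1}{2} + 180 = \frac{43}{2} + 180 = \frac{403}{2}$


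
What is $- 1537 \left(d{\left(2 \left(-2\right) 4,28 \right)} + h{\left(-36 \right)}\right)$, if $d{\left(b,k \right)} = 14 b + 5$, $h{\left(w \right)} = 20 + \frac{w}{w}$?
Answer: $304326$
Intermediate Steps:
$h{\left(w \right)} = 21$ ($h{\left(w \right)} = 20 + 1 = 21$)
$d{\left(b,k \right)} = 5 + 14 b$
$- 1537 \left(d{\left(2 \left(-2\right) 4,28 \right)} + h{\left(-36 \right)}\right) = - 1537 \left(\left(5 + 14 \cdot 2 \left(-2\right) 4\right) + 21\right) = - 1537 \left(\left(5 + 14 \left(\left(-4\right) 4\right)\right) + 21\right) = - 1537 \left(\left(5 + 14 \left(-16\right)\right) + 21\right) = - 1537 \left(\left(5 - 224\right) + 21\right) = - 1537 \left(-219 + 21\right) = \left(-1537\right) \left(-198\right) = 304326$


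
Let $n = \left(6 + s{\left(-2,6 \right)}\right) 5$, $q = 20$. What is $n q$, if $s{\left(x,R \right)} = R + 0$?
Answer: $1200$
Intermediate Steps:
$s{\left(x,R \right)} = R$
$n = 60$ ($n = \left(6 + 6\right) 5 = 12 \cdot 5 = 60$)
$n q = 60 \cdot 20 = 1200$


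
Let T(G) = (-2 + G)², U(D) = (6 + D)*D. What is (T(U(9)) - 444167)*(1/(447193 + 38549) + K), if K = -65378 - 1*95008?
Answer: 16612643681265229/242871 ≈ 6.8401e+10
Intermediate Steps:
U(D) = D*(6 + D)
K = -160386 (K = -65378 - 95008 = -160386)
(T(U(9)) - 444167)*(1/(447193 + 38549) + K) = ((-2 + 9*(6 + 9))² - 444167)*(1/(447193 + 38549) - 160386) = ((-2 + 9*15)² - 444167)*(1/485742 - 160386) = ((-2 + 135)² - 444167)*(1/485742 - 160386) = (133² - 444167)*(-77906216411/485742) = (17689 - 444167)*(-77906216411/485742) = -426478*(-77906216411/485742) = 16612643681265229/242871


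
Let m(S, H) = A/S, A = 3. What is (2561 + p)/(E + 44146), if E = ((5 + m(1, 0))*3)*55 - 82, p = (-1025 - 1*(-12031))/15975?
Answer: 40922981/725009400 ≈ 0.056445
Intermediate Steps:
m(S, H) = 3/S
p = 11006/15975 (p = (-1025 + 12031)*(1/15975) = 11006*(1/15975) = 11006/15975 ≈ 0.68895)
E = 1238 (E = ((5 + 3/1)*3)*55 - 82 = ((5 + 3*1)*3)*55 - 82 = ((5 + 3)*3)*55 - 82 = (8*3)*55 - 82 = 24*55 - 82 = 1320 - 82 = 1238)
(2561 + p)/(E + 44146) = (2561 + 11006/15975)/(1238 + 44146) = (40922981/15975)/45384 = (40922981/15975)*(1/45384) = 40922981/725009400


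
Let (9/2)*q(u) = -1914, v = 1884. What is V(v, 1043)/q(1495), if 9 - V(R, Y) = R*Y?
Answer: 5895009/1276 ≈ 4619.9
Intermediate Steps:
q(u) = -1276/3 (q(u) = (2/9)*(-1914) = -1276/3)
V(R, Y) = 9 - R*Y
V(v, 1043)/q(1495) = (9 - 1*1884*1043)/(-1276/3) = (9 - 1965012)*(-3/1276) = -1965003*(-3/1276) = 5895009/1276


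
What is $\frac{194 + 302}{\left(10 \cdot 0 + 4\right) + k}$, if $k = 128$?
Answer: $\frac{124}{33} \approx 3.7576$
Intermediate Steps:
$\frac{194 + 302}{\left(10 \cdot 0 + 4\right) + k} = \frac{194 + 302}{\left(10 \cdot 0 + 4\right) + 128} = \frac{496}{\left(0 + 4\right) + 128} = \frac{496}{4 + 128} = \frac{496}{132} = 496 \cdot \frac{1}{132} = \frac{124}{33}$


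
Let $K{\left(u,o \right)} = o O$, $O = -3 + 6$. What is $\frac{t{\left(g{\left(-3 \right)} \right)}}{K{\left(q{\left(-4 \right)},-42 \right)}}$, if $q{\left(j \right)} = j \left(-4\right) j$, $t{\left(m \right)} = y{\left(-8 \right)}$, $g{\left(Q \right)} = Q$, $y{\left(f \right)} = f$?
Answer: $\frac{4}{63} \approx 0.063492$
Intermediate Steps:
$t{\left(m \right)} = -8$
$O = 3$
$q{\left(j \right)} = - 4 j^{2}$ ($q{\left(j \right)} = - 4 j j = - 4 j^{2}$)
$K{\left(u,o \right)} = 3 o$ ($K{\left(u,o \right)} = o 3 = 3 o$)
$\frac{t{\left(g{\left(-3 \right)} \right)}}{K{\left(q{\left(-4 \right)},-42 \right)}} = - \frac{8}{3 \left(-42\right)} = - \frac{8}{-126} = \left(-8\right) \left(- \frac{1}{126}\right) = \frac{4}{63}$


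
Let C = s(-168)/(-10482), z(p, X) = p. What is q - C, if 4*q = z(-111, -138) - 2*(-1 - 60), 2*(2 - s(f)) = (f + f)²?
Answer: -55241/20964 ≈ -2.6350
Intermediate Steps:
s(f) = 2 - 2*f² (s(f) = 2 - (f + f)²/2 = 2 - 4*f²/2 = 2 - 2*f²)
q = 11/4 (q = (-111 - 2*(-1 - 60))/4 = (-111 - 2*(-61))/4 = (-111 + 122)/4 = (¼)*11 = 11/4 ≈ 2.7500)
C = 28223/5241 (C = (2 - 2*(-168)²)/(-10482) = (2 - 2*28224)*(-1/10482) = (2 - 56448)*(-1/10482) = -56446*(-1/10482) = 28223/5241 ≈ 5.3850)
q - C = 11/4 - 1*28223/5241 = 11/4 - 28223/5241 = -55241/20964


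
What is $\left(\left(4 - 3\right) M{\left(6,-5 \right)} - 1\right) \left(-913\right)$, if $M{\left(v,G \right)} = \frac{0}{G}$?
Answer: $913$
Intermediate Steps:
$M{\left(v,G \right)} = 0$
$\left(\left(4 - 3\right) M{\left(6,-5 \right)} - 1\right) \left(-913\right) = \left(\left(4 - 3\right) 0 - 1\right) \left(-913\right) = \left(1 \cdot 0 - 1\right) \left(-913\right) = \left(0 - 1\right) \left(-913\right) = \left(-1\right) \left(-913\right) = 913$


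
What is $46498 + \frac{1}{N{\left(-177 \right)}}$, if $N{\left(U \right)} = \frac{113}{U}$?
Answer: $\frac{5254097}{113} \approx 46496.0$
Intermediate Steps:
$46498 + \frac{1}{N{\left(-177 \right)}} = 46498 + \frac{1}{113 \frac{1}{-177}} = 46498 + \frac{1}{113 \left(- \frac{1}{177}\right)} = 46498 + \frac{1}{- \frac{113}{177}} = 46498 - \frac{177}{113} = \frac{5254097}{113}$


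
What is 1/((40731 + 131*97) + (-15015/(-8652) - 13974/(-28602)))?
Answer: 1964004/104956813705 ≈ 1.8712e-5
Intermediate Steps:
1/((40731 + 131*97) + (-15015/(-8652) - 13974/(-28602))) = 1/((40731 + 12707) + (-15015*(-1/8652) - 13974*(-1/28602))) = 1/(53438 + (715/412 + 2329/4767)) = 1/(53438 + 4367953/1964004) = 1/(104956813705/1964004) = 1964004/104956813705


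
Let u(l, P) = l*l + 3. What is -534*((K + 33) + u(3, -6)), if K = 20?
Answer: -34710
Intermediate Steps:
u(l, P) = 3 + l² (u(l, P) = l² + 3 = 3 + l²)
-534*((K + 33) + u(3, -6)) = -534*((20 + 33) + (3 + 3²)) = -534*(53 + (3 + 9)) = -534*(53 + 12) = -534*65 = -34710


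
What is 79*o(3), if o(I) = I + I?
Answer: 474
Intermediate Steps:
o(I) = 2*I
79*o(3) = 79*(2*3) = 79*6 = 474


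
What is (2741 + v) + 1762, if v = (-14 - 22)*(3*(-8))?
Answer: 5367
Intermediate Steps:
v = 864 (v = -36*(-24) = 864)
(2741 + v) + 1762 = (2741 + 864) + 1762 = 3605 + 1762 = 5367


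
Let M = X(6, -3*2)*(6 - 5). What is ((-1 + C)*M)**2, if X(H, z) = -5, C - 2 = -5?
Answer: 400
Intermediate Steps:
C = -3 (C = 2 - 5 = -3)
M = -5 (M = -5*(6 - 5) = -5*1 = -5)
((-1 + C)*M)**2 = ((-1 - 3)*(-5))**2 = (-4*(-5))**2 = 20**2 = 400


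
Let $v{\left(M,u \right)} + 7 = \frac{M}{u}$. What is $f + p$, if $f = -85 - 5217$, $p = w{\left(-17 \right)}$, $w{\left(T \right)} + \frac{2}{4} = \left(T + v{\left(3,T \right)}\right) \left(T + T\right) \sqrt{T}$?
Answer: $- \frac{10605}{2} + 822 i \sqrt{17} \approx -5302.5 + 3389.2 i$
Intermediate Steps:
$v{\left(M,u \right)} = -7 + \frac{M}{u}$
$w{\left(T \right)} = - \frac{1}{2} + 2 T^{\frac{3}{2}} \left(-7 + T + \frac{3}{T}\right)$ ($w{\left(T \right)} = - \frac{1}{2} + \left(T - \left(7 - \frac{3}{T}\right)\right) \left(T + T\right) \sqrt{T} = - \frac{1}{2} + \left(-7 + T + \frac{3}{T}\right) 2 T \sqrt{T} = - \frac{1}{2} + 2 T \left(-7 + T + \frac{3}{T}\right) \sqrt{T} = - \frac{1}{2} + 2 T^{\frac{3}{2}} \left(-7 + T + \frac{3}{T}\right)$)
$p = - \frac{1}{2} + 822 i \sqrt{17}$ ($p = - \frac{1}{2} + 2 \left(-17\right)^{\frac{5}{2}} + \sqrt{-17} \left(6 - -238\right) = - \frac{1}{2} + 2 \cdot 289 i \sqrt{17} + i \sqrt{17} \left(6 + 238\right) = - \frac{1}{2} + 578 i \sqrt{17} + i \sqrt{17} \cdot 244 = - \frac{1}{2} + 578 i \sqrt{17} + 244 i \sqrt{17} = - \frac{1}{2} + 822 i \sqrt{17} \approx -0.5 + 3389.2 i$)
$f = -5302$ ($f = -85 - 5217 = -5302$)
$f + p = -5302 - \left(\frac{1}{2} - 822 i \sqrt{17}\right) = - \frac{10605}{2} + 822 i \sqrt{17}$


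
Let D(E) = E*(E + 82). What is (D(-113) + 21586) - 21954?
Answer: 3135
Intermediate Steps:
D(E) = E*(82 + E)
(D(-113) + 21586) - 21954 = (-113*(82 - 113) + 21586) - 21954 = (-113*(-31) + 21586) - 21954 = (3503 + 21586) - 21954 = 25089 - 21954 = 3135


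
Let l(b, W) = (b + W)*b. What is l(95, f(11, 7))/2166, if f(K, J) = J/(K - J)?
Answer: 645/152 ≈ 4.2434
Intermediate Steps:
l(b, W) = b*(W + b) (l(b, W) = (W + b)*b = b*(W + b))
l(95, f(11, 7))/2166 = (95*(-1*7/(7 - 1*11) + 95))/2166 = (95*(-1*7/(7 - 11) + 95))*(1/2166) = (95*(-1*7/(-4) + 95))*(1/2166) = (95*(-1*7*(-¼) + 95))*(1/2166) = (95*(7/4 + 95))*(1/2166) = (95*(387/4))*(1/2166) = (36765/4)*(1/2166) = 645/152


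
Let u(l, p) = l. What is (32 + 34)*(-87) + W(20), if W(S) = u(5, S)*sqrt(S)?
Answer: -5742 + 10*sqrt(5) ≈ -5719.6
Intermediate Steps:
W(S) = 5*sqrt(S)
(32 + 34)*(-87) + W(20) = (32 + 34)*(-87) + 5*sqrt(20) = 66*(-87) + 5*(2*sqrt(5)) = -5742 + 10*sqrt(5)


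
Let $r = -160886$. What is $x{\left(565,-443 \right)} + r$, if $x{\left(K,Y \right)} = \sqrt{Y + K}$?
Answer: $-160886 + \sqrt{122} \approx -1.6088 \cdot 10^{5}$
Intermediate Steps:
$x{\left(K,Y \right)} = \sqrt{K + Y}$
$x{\left(565,-443 \right)} + r = \sqrt{565 - 443} - 160886 = \sqrt{122} - 160886 = -160886 + \sqrt{122}$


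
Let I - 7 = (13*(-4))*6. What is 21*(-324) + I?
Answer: -7109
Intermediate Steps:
I = -305 (I = 7 + (13*(-4))*6 = 7 - 52*6 = 7 - 312 = -305)
21*(-324) + I = 21*(-324) - 305 = -6804 - 305 = -7109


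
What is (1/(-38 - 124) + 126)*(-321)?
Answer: -2183977/54 ≈ -40444.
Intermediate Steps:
(1/(-38 - 124) + 126)*(-321) = (1/(-162) + 126)*(-321) = (-1/162 + 126)*(-321) = (20411/162)*(-321) = -2183977/54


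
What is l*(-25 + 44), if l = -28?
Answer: -532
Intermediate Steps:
l*(-25 + 44) = -28*(-25 + 44) = -28*19 = -532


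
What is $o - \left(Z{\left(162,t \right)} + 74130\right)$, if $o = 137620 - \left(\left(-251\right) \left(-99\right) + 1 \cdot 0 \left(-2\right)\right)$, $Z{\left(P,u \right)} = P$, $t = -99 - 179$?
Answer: $38479$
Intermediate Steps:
$t = -278$ ($t = -99 - 179 = -278$)
$o = 112771$ ($o = 137620 - \left(24849 + 0 \left(-2\right)\right) = 137620 - \left(24849 + 0\right) = 137620 - 24849 = 112771$)
$o - \left(Z{\left(162,t \right)} + 74130\right) = 112771 - \left(162 + 74130\right) = 112771 - 74292 = 38479$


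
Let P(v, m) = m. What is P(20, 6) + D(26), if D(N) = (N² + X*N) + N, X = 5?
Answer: 838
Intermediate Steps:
D(N) = N² + 6*N (D(N) = (N² + 5*N) + N = N² + 6*N)
P(20, 6) + D(26) = 6 + 26*(6 + 26) = 6 + 26*32 = 6 + 832 = 838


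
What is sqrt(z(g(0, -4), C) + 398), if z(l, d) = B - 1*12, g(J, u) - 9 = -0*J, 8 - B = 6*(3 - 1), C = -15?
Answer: sqrt(382) ≈ 19.545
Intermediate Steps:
B = -4 (B = 8 - 6*(3 - 1) = 8 - 6*2 = 8 - 1*12 = 8 - 12 = -4)
g(J, u) = 9 (g(J, u) = 9 - 0*J = 9 - 4*0 = 9 + 0 = 9)
z(l, d) = -16 (z(l, d) = -4 - 1*12 = -4 - 12 = -16)
sqrt(z(g(0, -4), C) + 398) = sqrt(-16 + 398) = sqrt(382)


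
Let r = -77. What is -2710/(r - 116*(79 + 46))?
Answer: 2710/14577 ≈ 0.18591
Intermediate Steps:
-2710/(r - 116*(79 + 46)) = -2710/(-77 - 116*(79 + 46)) = -2710/(-77 - 116*125) = -2710/(-77 - 14500) = -2710/(-14577) = -2710*(-1/14577) = 2710/14577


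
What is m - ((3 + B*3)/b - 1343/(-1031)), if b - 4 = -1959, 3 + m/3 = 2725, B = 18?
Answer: 16456863632/2015605 ≈ 8164.7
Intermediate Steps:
m = 8166 (m = -9 + 3*2725 = -9 + 8175 = 8166)
b = -1955 (b = 4 - 1959 = -1955)
m - ((3 + B*3)/b - 1343/(-1031)) = 8166 - ((3 + 18*3)/(-1955) - 1343/(-1031)) = 8166 - ((3 + 54)*(-1/1955) - 1343*(-1/1031)) = 8166 - (57*(-1/1955) + 1343/1031) = 8166 - (-57/1955 + 1343/1031) = 8166 - 1*2566798/2015605 = 8166 - 2566798/2015605 = 16456863632/2015605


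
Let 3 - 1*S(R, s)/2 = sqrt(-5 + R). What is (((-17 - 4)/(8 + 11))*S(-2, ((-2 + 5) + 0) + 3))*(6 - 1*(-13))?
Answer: -126 + 42*I*sqrt(7) ≈ -126.0 + 111.12*I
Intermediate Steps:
S(R, s) = 6 - 2*sqrt(-5 + R)
(((-17 - 4)/(8 + 11))*S(-2, ((-2 + 5) + 0) + 3))*(6 - 1*(-13)) = (((-17 - 4)/(8 + 11))*(6 - 2*sqrt(-5 - 2)))*(6 - 1*(-13)) = ((-21/19)*(6 - 2*I*sqrt(7)))*(6 + 13) = ((-21*1/19)*(6 - 2*I*sqrt(7)))*19 = -21*(6 - 2*I*sqrt(7))/19*19 = (-126/19 + 42*I*sqrt(7)/19)*19 = -126 + 42*I*sqrt(7)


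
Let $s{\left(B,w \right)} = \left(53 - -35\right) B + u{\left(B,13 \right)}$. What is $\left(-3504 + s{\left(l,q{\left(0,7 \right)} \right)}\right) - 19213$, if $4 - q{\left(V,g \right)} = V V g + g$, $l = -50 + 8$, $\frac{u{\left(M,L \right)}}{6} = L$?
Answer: $-26335$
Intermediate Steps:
$u{\left(M,L \right)} = 6 L$
$l = -42$
$q{\left(V,g \right)} = 4 - g - g V^{2}$ ($q{\left(V,g \right)} = 4 - \left(V V g + g\right) = 4 - \left(V^{2} g + g\right) = 4 - \left(g V^{2} + g\right) = 4 - \left(g + g V^{2}\right) = 4 - g - g V^{2}$)
$s{\left(B,w \right)} = 78 + 88 B$ ($s{\left(B,w \right)} = \left(53 - -35\right) B + 6 \cdot 13 = \left(53 + 35\right) B + 78 = 88 B + 78 = 78 + 88 B$)
$\left(-3504 + s{\left(l,q{\left(0,7 \right)} \right)}\right) - 19213 = \left(-3504 + \left(78 + 88 \left(-42\right)\right)\right) - 19213 = \left(-3504 + \left(78 - 3696\right)\right) - 19213 = \left(-3504 - 3618\right) - 19213 = -7122 - 19213 = -26335$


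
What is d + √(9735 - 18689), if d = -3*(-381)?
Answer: 1143 + 11*I*√74 ≈ 1143.0 + 94.626*I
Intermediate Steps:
d = 1143
d + √(9735 - 18689) = 1143 + √(9735 - 18689) = 1143 + √(-8954) = 1143 + 11*I*√74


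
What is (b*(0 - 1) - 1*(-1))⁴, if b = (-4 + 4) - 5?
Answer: 1296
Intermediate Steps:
b = -5 (b = 0 - 5 = -5)
(b*(0 - 1) - 1*(-1))⁴ = (-5*(0 - 1) - 1*(-1))⁴ = (-5*(-1) + 1)⁴ = (5 + 1)⁴ = 6⁴ = 1296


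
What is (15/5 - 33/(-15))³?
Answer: 17576/125 ≈ 140.61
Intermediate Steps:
(15/5 - 33/(-15))³ = (15*(⅕) - 33*(-1/15))³ = (3 + 11/5)³ = (26/5)³ = 17576/125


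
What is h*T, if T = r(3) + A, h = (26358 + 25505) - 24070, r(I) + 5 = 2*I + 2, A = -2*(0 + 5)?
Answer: -194551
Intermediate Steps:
A = -10 (A = -2*5 = -10)
r(I) = -3 + 2*I (r(I) = -5 + (2*I + 2) = -5 + (2 + 2*I) = -3 + 2*I)
h = 27793 (h = 51863 - 24070 = 27793)
T = -7 (T = (-3 + 2*3) - 10 = (-3 + 6) - 10 = 3 - 10 = -7)
h*T = 27793*(-7) = -194551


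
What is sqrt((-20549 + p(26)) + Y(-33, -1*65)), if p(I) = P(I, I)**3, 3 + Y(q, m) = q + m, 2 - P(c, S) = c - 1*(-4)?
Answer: I*sqrt(42602) ≈ 206.4*I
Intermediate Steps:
P(c, S) = -2 - c (P(c, S) = 2 - (c - 1*(-4)) = 2 - (c + 4) = 2 - (4 + c) = 2 + (-4 - c) = -2 - c)
Y(q, m) = -3 + m + q (Y(q, m) = -3 + (q + m) = -3 + (m + q) = -3 + m + q)
p(I) = (-2 - I)**3
sqrt((-20549 + p(26)) + Y(-33, -1*65)) = sqrt((-20549 - (2 + 26)**3) + (-3 - 1*65 - 33)) = sqrt((-20549 - 1*28**3) + (-3 - 65 - 33)) = sqrt((-20549 - 1*21952) - 101) = sqrt((-20549 - 21952) - 101) = sqrt(-42501 - 101) = sqrt(-42602) = I*sqrt(42602)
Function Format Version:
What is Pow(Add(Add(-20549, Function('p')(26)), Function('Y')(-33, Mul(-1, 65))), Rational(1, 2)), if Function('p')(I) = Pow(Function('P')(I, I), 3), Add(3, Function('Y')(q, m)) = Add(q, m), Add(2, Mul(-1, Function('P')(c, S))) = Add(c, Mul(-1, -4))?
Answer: Mul(I, Pow(42602, Rational(1, 2))) ≈ Mul(206.40, I)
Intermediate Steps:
Function('P')(c, S) = Add(-2, Mul(-1, c)) (Function('P')(c, S) = Add(2, Mul(-1, Add(c, Mul(-1, -4)))) = Add(2, Mul(-1, Add(c, 4))) = Add(2, Mul(-1, Add(4, c))) = Add(2, Add(-4, Mul(-1, c))) = Add(-2, Mul(-1, c)))
Function('Y')(q, m) = Add(-3, m, q) (Function('Y')(q, m) = Add(-3, Add(q, m)) = Add(-3, Add(m, q)) = Add(-3, m, q))
Function('p')(I) = Pow(Add(-2, Mul(-1, I)), 3)
Pow(Add(Add(-20549, Function('p')(26)), Function('Y')(-33, Mul(-1, 65))), Rational(1, 2)) = Pow(Add(Add(-20549, Mul(-1, Pow(Add(2, 26), 3))), Add(-3, Mul(-1, 65), -33)), Rational(1, 2)) = Pow(Add(Add(-20549, Mul(-1, Pow(28, 3))), Add(-3, -65, -33)), Rational(1, 2)) = Pow(Add(Add(-20549, Mul(-1, 21952)), -101), Rational(1, 2)) = Pow(Add(Add(-20549, -21952), -101), Rational(1, 2)) = Pow(Add(-42501, -101), Rational(1, 2)) = Pow(-42602, Rational(1, 2)) = Mul(I, Pow(42602, Rational(1, 2)))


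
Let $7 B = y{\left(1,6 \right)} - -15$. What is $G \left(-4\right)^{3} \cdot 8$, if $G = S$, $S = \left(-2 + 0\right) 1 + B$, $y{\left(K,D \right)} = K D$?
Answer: $-512$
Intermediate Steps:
$y{\left(K,D \right)} = D K$
$B = 3$ ($B = \frac{6 \cdot 1 - -15}{7} = \frac{6 + 15}{7} = \frac{1}{7} \cdot 21 = 3$)
$S = 1$ ($S = \left(-2 + 0\right) 1 + 3 = \left(-2\right) 1 + 3 = -2 + 3 = 1$)
$G = 1$
$G \left(-4\right)^{3} \cdot 8 = 1 \left(-4\right)^{3} \cdot 8 = 1 \left(-64\right) 8 = \left(-64\right) 8 = -512$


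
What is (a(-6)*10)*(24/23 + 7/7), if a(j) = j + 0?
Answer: -2820/23 ≈ -122.61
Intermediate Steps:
a(j) = j
(a(-6)*10)*(24/23 + 7/7) = (-6*10)*(24/23 + 7/7) = -60*(24*(1/23) + 7*(1/7)) = -60*(24/23 + 1) = -60*47/23 = -2820/23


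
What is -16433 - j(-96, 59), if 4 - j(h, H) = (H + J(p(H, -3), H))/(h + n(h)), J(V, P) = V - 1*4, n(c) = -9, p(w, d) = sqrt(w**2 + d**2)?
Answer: -345188/21 - sqrt(3490)/105 ≈ -16438.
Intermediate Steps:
p(w, d) = sqrt(d**2 + w**2)
J(V, P) = -4 + V (J(V, P) = V - 4 = -4 + V)
j(h, H) = 4 - (-4 + H + sqrt(9 + H**2))/(-9 + h) (j(h, H) = 4 - (H + (-4 + sqrt((-3)**2 + H**2)))/(h - 9) = 4 - (H + (-4 + sqrt(9 + H**2)))/(-9 + h) = 4 - (-4 + H + sqrt(9 + H**2))/(-9 + h))
-16433 - j(-96, 59) = -16433 - (-32 - 1*59 - sqrt(9 + 59**2) + 4*(-96))/(-9 - 96) = -16433 - (-32 - 59 - sqrt(9 + 3481) - 384)/(-105) = -16433 - (-1)*(-32 - 59 - sqrt(3490) - 384)/105 = -16433 - (-1)*(-475 - sqrt(3490))/105 = -16433 - (95/21 + sqrt(3490)/105) = -16433 + (-95/21 - sqrt(3490)/105) = -345188/21 - sqrt(3490)/105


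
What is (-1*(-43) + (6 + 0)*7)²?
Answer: 7225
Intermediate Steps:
(-1*(-43) + (6 + 0)*7)² = (43 + 6*7)² = (43 + 42)² = 85² = 7225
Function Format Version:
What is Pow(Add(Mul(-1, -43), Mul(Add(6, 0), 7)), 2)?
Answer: 7225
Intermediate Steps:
Pow(Add(Mul(-1, -43), Mul(Add(6, 0), 7)), 2) = Pow(Add(43, Mul(6, 7)), 2) = Pow(Add(43, 42), 2) = Pow(85, 2) = 7225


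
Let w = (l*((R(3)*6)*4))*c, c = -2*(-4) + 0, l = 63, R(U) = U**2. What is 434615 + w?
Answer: 543479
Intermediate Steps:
c = 8 (c = 8 + 0 = 8)
w = 108864 (w = (63*((3**2*6)*4))*8 = (63*((9*6)*4))*8 = (63*(54*4))*8 = (63*216)*8 = 13608*8 = 108864)
434615 + w = 434615 + 108864 = 543479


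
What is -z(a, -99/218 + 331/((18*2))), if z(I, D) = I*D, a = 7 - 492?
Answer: 16634045/3924 ≈ 4239.1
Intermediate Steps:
a = -485
z(I, D) = D*I
-z(a, -99/218 + 331/((18*2))) = -(-99/218 + 331/((18*2)))*(-485) = -(-99*1/218 + 331/36)*(-485) = -(-99/218 + 331*(1/36))*(-485) = -(-99/218 + 331/36)*(-485) = -34297*(-485)/3924 = -1*(-16634045/3924) = 16634045/3924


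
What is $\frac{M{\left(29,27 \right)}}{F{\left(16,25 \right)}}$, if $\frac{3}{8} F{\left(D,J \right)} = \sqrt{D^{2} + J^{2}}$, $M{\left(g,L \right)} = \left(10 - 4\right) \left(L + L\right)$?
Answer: $\frac{243 \sqrt{881}}{1762} \approx 4.0934$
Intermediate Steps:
$M{\left(g,L \right)} = 12 L$ ($M{\left(g,L \right)} = 6 \cdot 2 L = 12 L$)
$F{\left(D,J \right)} = \frac{8 \sqrt{D^{2} + J^{2}}}{3}$
$\frac{M{\left(29,27 \right)}}{F{\left(16,25 \right)}} = \frac{12 \cdot 27}{\frac{8}{3} \sqrt{16^{2} + 25^{2}}} = \frac{324}{\frac{8}{3} \sqrt{256 + 625}} = \frac{324}{\frac{8}{3} \sqrt{881}} = 324 \frac{3 \sqrt{881}}{7048} = \frac{243 \sqrt{881}}{1762}$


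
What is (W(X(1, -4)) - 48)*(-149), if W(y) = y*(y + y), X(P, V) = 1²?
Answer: 6854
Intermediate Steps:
X(P, V) = 1
W(y) = 2*y² (W(y) = y*(2*y) = 2*y²)
(W(X(1, -4)) - 48)*(-149) = (2*1² - 48)*(-149) = (2*1 - 48)*(-149) = (2 - 48)*(-149) = -46*(-149) = 6854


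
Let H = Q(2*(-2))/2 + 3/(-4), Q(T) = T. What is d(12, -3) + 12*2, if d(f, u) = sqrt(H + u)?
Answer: 24 + I*sqrt(23)/2 ≈ 24.0 + 2.3979*I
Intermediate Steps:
H = -11/4 (H = (2*(-2))/2 + 3/(-4) = -4*1/2 + 3*(-1/4) = -2 - 3/4 = -11/4 ≈ -2.7500)
d(f, u) = sqrt(-11/4 + u)
d(12, -3) + 12*2 = sqrt(-11 + 4*(-3))/2 + 12*2 = sqrt(-11 - 12)/2 + 24 = sqrt(-23)/2 + 24 = (I*sqrt(23))/2 + 24 = I*sqrt(23)/2 + 24 = 24 + I*sqrt(23)/2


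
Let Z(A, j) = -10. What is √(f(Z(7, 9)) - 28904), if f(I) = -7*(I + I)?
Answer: 6*I*√799 ≈ 169.6*I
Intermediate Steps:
f(I) = -14*I
√(f(Z(7, 9)) - 28904) = √(-14*(-10) - 28904) = √(140 - 28904) = √(-28764) = 6*I*√799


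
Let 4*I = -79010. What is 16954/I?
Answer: -33908/39505 ≈ -0.85832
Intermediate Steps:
I = -39505/2 (I = (1/4)*(-79010) = -39505/2 ≈ -19753.)
16954/I = 16954/(-39505/2) = 16954*(-2/39505) = -33908/39505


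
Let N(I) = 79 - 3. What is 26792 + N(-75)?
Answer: 26868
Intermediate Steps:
N(I) = 76
26792 + N(-75) = 26792 + 76 = 26868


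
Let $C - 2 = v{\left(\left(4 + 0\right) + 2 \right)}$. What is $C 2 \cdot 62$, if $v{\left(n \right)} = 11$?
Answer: $1612$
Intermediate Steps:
$C = 13$ ($C = 2 + 11 = 13$)
$C 2 \cdot 62 = 13 \cdot 2 \cdot 62 = 13 \cdot 124 = 1612$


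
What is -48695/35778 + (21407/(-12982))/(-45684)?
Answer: -4813127092919/3536474549544 ≈ -1.3610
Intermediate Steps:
-48695/35778 + (21407/(-12982))/(-45684) = -48695*1/35778 + (21407*(-1/12982))*(-1/45684) = -48695/35778 - 21407/12982*(-1/45684) = -48695/35778 + 21407/593069688 = -4813127092919/3536474549544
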